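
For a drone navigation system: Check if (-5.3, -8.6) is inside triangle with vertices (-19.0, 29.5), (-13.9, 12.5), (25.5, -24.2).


Cross products: AB x AP = 38.59, BC x BP = -515.72, CA x CP = 959.76
All same sign? no

No, outside


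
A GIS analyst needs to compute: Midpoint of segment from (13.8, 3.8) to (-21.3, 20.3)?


M = ((13.8+(-21.3))/2, (3.8+20.3)/2)
= (-3.75, 12.05)

(-3.75, 12.05)


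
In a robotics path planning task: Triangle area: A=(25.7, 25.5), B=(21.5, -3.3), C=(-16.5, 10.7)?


Area = |x_A(y_B-y_C) + x_B(y_C-y_A) + x_C(y_A-y_B)|/2
= |(-359.8) + (-318.2) + (-475.2)|/2
= 1153.2/2 = 576.6

576.6


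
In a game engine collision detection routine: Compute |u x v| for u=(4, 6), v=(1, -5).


|u x v| = |4*(-5) - 6*1|
= |(-20) - 6| = 26

26


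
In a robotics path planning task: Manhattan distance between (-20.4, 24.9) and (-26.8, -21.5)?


|(-20.4)-(-26.8)| + |24.9-(-21.5)| = 6.4 + 46.4 = 52.8

52.8


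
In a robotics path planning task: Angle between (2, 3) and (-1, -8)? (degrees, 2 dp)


u.v = -26, |u| = sqrt(13) = 3.6056, |v| = sqrt(65) = 8.0623
cos(theta) = u.v/(|u||v|) = -26/sqrt(845) = -0.894427
theta = acos(-0.894427) = 153.43 degrees

153.43 degrees


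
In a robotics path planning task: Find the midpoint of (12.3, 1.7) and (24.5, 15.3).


M = ((12.3+24.5)/2, (1.7+15.3)/2)
= (18.4, 8.5)

(18.4, 8.5)


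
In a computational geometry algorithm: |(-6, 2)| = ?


|u| = sqrt((-6)^2 + 2^2) = sqrt(40) = 6.3246

6.3246


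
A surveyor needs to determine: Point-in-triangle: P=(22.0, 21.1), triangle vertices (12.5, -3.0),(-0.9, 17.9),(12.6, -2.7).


Cross products: AB x AP = -521.49, BC x BP = 514.94, CA x CP = 0.44
All same sign? no

No, outside


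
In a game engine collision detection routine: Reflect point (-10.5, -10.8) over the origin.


Reflection over origin: (x,y) -> (-x,-y)
(-10.5, -10.8) -> (10.5, 10.8)

(10.5, 10.8)


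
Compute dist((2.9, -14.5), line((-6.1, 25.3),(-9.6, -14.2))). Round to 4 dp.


|cross product| = 494.8
|line direction| = sqrt(1572.5) = 39.6548
Distance = 494.8/sqrt(1572.5) = 12.4777

12.4777


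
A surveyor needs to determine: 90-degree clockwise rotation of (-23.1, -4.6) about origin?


90° CW: (x,y) -> (y, -x)
(-23.1,-4.6) -> (-4.6, 23.1)

(-4.6, 23.1)


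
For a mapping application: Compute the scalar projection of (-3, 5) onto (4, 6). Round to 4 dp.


u.v = 18, |v| = sqrt(52) = 7.2111
Scalar projection = u.v / |v| = 18 / sqrt(52) = 2.4962

2.4962


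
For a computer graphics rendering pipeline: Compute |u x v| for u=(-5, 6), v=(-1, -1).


|u x v| = |(-5)*(-1) - 6*(-1)|
= |5 - (-6)| = 11

11


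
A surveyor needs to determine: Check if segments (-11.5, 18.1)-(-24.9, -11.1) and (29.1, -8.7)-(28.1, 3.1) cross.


Cross products: d1=452.28, d2=639.6, d3=1544.64, d4=1357.32
d1*d2 < 0 and d3*d4 < 0? no

No, they don't intersect


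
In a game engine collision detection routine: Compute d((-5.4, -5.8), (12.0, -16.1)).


dx=17.4, dy=-10.3
d^2 = 17.4^2 + (-10.3)^2 = 408.85
d = sqrt(408.85) = 20.22

20.22


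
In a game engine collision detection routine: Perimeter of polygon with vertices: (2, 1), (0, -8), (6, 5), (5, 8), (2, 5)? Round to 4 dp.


Sides: (2, 1)->(0, -8): sqrt(85) = 9.219544, (0, -8)->(6, 5): sqrt(205) = 14.317821, (6, 5)->(5, 8): sqrt(10) = 3.162278, (5, 8)->(2, 5): sqrt(18) = 4.242641, (2, 5)->(2, 1): sqrt(16) = 4
Sum = 34.942284
Perimeter = 34.9423

34.9423


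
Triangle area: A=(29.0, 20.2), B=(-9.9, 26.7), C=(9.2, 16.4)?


Area = |x_A(y_B-y_C) + x_B(y_C-y_A) + x_C(y_A-y_B)|/2
= |298.7 + 37.62 + (-59.8)|/2
= 276.52/2 = 138.26

138.26


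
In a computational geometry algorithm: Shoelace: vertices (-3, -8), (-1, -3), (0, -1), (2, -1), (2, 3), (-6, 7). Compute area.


Shoelace sum: ((-3)*(-3) - (-1)*(-8)) + ((-1)*(-1) - 0*(-3)) + (0*(-1) - 2*(-1)) + (2*3 - 2*(-1)) + (2*7 - (-6)*3) + ((-6)*(-8) - (-3)*7)
= 113
Area = |113|/2 = 56.5

56.5


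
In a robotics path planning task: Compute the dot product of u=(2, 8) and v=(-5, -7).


u . v = u_x*v_x + u_y*v_y = 2*(-5) + 8*(-7)
= (-10) + (-56) = -66

-66


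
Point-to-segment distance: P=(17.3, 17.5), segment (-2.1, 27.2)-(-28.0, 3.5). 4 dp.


Project P onto AB: t = 0 (clamped to [0,1])
Closest point on segment: (-2.1, 27.2)
Distance: 21.6899

21.6899


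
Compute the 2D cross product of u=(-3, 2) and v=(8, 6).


u x v = u_x*v_y - u_y*v_x = (-3)*6 - 2*8
= (-18) - 16 = -34

-34


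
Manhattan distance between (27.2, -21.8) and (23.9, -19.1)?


|27.2-23.9| + |(-21.8)-(-19.1)| = 3.3 + 2.7 = 6

6


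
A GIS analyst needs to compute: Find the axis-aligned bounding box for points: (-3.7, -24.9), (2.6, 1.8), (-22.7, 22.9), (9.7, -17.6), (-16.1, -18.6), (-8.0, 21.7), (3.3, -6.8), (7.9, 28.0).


x range: [-22.7, 9.7]
y range: [-24.9, 28]
Bounding box: (-22.7,-24.9) to (9.7,28)

(-22.7,-24.9) to (9.7,28)


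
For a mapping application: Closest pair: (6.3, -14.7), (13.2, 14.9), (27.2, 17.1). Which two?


d(P0,P1) = 30.3936, d(P0,P2) = 38.0533, d(P1,P2) = 14.1718
Closest: P1 and P2

Closest pair: (13.2, 14.9) and (27.2, 17.1), distance = 14.1718


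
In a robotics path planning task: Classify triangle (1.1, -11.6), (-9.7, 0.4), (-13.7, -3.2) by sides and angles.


Side lengths squared: AB^2=260.64, BC^2=28.96, CA^2=289.6
Sorted: [28.96, 260.64, 289.6]
By sides: Scalene, By angles: Right

Scalene, Right


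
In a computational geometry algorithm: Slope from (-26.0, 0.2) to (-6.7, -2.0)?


slope = (y2-y1)/(x2-x1) = ((-2)-0.2)/((-6.7)-(-26)) = (-2.2)/19.3 = -0.114

-0.114


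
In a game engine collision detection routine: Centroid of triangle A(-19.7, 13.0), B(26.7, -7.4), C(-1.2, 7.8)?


Centroid = ((x_A+x_B+x_C)/3, (y_A+y_B+y_C)/3)
= (((-19.7)+26.7+(-1.2))/3, (13+(-7.4)+7.8)/3)
= (1.9333, 4.4667)

(1.9333, 4.4667)


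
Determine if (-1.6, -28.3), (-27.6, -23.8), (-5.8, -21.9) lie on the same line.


Cross product: ((-27.6)-(-1.6))*((-21.9)-(-28.3)) - ((-23.8)-(-28.3))*((-5.8)-(-1.6))
= -147.5

No, not collinear


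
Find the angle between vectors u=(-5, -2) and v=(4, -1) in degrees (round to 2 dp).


u.v = -18, |u| = sqrt(29) = 5.3852, |v| = sqrt(17) = 4.1231
cos(theta) = u.v/(|u||v|) = -18/sqrt(493) = -0.810679
theta = acos(-0.810679) = 144.16 degrees

144.16 degrees


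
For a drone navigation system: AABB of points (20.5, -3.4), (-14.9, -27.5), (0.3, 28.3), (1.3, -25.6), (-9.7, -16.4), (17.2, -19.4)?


x range: [-14.9, 20.5]
y range: [-27.5, 28.3]
Bounding box: (-14.9,-27.5) to (20.5,28.3)

(-14.9,-27.5) to (20.5,28.3)


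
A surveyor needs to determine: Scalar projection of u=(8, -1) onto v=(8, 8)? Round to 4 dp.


u.v = 56, |v| = sqrt(128) = 11.3137
Scalar projection = u.v / |v| = 56 / sqrt(128) = 4.9497

4.9497


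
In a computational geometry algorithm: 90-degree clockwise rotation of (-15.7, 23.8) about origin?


90° CW: (x,y) -> (y, -x)
(-15.7,23.8) -> (23.8, 15.7)

(23.8, 15.7)


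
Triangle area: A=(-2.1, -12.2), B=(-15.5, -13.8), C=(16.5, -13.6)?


Area = |x_A(y_B-y_C) + x_B(y_C-y_A) + x_C(y_A-y_B)|/2
= |0.42 + 21.7 + 26.4|/2
= 48.52/2 = 24.26

24.26


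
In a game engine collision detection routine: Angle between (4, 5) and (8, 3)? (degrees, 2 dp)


u.v = 47, |u| = sqrt(41) = 6.4031, |v| = sqrt(73) = 8.544
cos(theta) = u.v/(|u||v|) = 47/sqrt(2993) = 0.859102
theta = acos(0.859102) = 30.78 degrees

30.78 degrees


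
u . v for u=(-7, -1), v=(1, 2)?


u . v = u_x*v_x + u_y*v_y = (-7)*1 + (-1)*2
= (-7) + (-2) = -9

-9


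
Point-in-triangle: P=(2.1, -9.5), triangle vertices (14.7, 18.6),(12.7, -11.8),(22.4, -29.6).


Cross products: AB x AP = -326.84, BC x BP = -166.37, CA x CP = 823.69
All same sign? no

No, outside


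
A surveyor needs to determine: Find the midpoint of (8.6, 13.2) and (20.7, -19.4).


M = ((8.6+20.7)/2, (13.2+(-19.4))/2)
= (14.65, -3.1)

(14.65, -3.1)


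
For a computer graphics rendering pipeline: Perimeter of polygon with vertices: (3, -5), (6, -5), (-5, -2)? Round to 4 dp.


Sides: (3, -5)->(6, -5): sqrt(9) = 3, (6, -5)->(-5, -2): sqrt(130) = 11.401754, (-5, -2)->(3, -5): sqrt(73) = 8.544004
Sum = 22.945758
Perimeter = 22.9458

22.9458


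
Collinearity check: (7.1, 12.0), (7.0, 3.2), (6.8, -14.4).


Cross product: (7-7.1)*((-14.4)-12) - (3.2-12)*(6.8-7.1)
= 0

Yes, collinear


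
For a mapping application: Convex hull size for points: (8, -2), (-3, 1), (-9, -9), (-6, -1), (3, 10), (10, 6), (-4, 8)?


Convex hull vertices (CCW): (-9, -9), (8, -2), (10, 6), (3, 10), (-4, 8)
Count = 5

5


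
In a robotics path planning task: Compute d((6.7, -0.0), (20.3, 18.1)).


dx=13.6, dy=18.1
d^2 = 13.6^2 + 18.1^2 = 512.57
d = sqrt(512.57) = 22.64

22.64


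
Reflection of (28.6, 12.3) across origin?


Reflection over origin: (x,y) -> (-x,-y)
(28.6, 12.3) -> (-28.6, -12.3)

(-28.6, -12.3)


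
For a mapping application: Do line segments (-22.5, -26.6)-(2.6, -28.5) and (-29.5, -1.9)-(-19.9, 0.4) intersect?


Cross products: d1=-253.22, d2=-329.19, d3=606.67, d4=682.64
d1*d2 < 0 and d3*d4 < 0? no

No, they don't intersect


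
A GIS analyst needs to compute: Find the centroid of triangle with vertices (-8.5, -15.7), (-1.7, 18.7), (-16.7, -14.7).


Centroid = ((x_A+x_B+x_C)/3, (y_A+y_B+y_C)/3)
= (((-8.5)+(-1.7)+(-16.7))/3, ((-15.7)+18.7+(-14.7))/3)
= (-8.9667, -3.9)

(-8.9667, -3.9)


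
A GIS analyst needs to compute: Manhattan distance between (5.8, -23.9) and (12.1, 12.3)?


|5.8-12.1| + |(-23.9)-12.3| = 6.3 + 36.2 = 42.5

42.5


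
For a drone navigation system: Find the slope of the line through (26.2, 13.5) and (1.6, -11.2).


slope = (y2-y1)/(x2-x1) = ((-11.2)-13.5)/(1.6-26.2) = (-24.7)/(-24.6) = 1.0041

1.0041


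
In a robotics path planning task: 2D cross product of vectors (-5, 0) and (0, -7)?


u x v = u_x*v_y - u_y*v_x = (-5)*(-7) - 0*0
= 35 - 0 = 35

35


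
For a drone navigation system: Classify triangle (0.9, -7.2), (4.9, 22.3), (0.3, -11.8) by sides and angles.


Side lengths squared: AB^2=886.25, BC^2=1183.97, CA^2=21.52
Sorted: [21.52, 886.25, 1183.97]
By sides: Scalene, By angles: Obtuse

Scalene, Obtuse


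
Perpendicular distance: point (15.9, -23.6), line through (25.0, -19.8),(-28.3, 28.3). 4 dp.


|cross product| = 640.25
|line direction| = sqrt(5154.5) = 71.7948
Distance = 640.25/sqrt(5154.5) = 8.9178

8.9178


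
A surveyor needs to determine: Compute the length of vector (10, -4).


|u| = sqrt(10^2 + (-4)^2) = sqrt(116) = 10.7703

10.7703


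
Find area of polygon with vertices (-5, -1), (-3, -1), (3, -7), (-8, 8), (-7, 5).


Shoelace sum: ((-5)*(-1) - (-3)*(-1)) + ((-3)*(-7) - 3*(-1)) + (3*8 - (-8)*(-7)) + ((-8)*5 - (-7)*8) + ((-7)*(-1) - (-5)*5)
= 42
Area = |42|/2 = 21

21


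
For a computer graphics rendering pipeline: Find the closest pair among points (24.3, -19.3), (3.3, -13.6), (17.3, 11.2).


d(P0,P1) = 21.7598, d(P0,P2) = 31.293, d(P1,P2) = 28.4788
Closest: P0 and P1

Closest pair: (24.3, -19.3) and (3.3, -13.6), distance = 21.7598


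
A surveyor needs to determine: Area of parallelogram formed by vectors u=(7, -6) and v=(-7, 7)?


|u x v| = |7*7 - (-6)*(-7)|
= |49 - 42| = 7

7


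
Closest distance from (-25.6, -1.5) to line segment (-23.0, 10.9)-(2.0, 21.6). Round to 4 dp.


Project P onto AB: t = 0 (clamped to [0,1])
Closest point on segment: (-23, 10.9)
Distance: 12.6696

12.6696


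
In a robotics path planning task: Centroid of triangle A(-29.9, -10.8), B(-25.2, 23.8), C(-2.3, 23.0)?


Centroid = ((x_A+x_B+x_C)/3, (y_A+y_B+y_C)/3)
= (((-29.9)+(-25.2)+(-2.3))/3, ((-10.8)+23.8+23)/3)
= (-19.1333, 12)

(-19.1333, 12)


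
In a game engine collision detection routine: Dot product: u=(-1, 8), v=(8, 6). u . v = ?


u . v = u_x*v_x + u_y*v_y = (-1)*8 + 8*6
= (-8) + 48 = 40

40


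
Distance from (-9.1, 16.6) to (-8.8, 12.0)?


dx=0.3, dy=-4.6
d^2 = 0.3^2 + (-4.6)^2 = 21.25
d = sqrt(21.25) = 4.6098

4.6098


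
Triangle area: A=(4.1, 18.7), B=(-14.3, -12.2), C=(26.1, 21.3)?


Area = |x_A(y_B-y_C) + x_B(y_C-y_A) + x_C(y_A-y_B)|/2
= |(-137.35) + (-37.18) + 806.49|/2
= 631.96/2 = 315.98

315.98


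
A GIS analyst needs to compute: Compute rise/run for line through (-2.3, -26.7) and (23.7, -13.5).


slope = (y2-y1)/(x2-x1) = ((-13.5)-(-26.7))/(23.7-(-2.3)) = 13.2/26 = 0.5077

0.5077


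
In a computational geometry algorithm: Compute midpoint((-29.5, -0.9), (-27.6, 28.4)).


M = (((-29.5)+(-27.6))/2, ((-0.9)+28.4)/2)
= (-28.55, 13.75)

(-28.55, 13.75)


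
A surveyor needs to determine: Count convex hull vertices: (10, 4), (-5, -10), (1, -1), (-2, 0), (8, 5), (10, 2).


Convex hull vertices (CCW): (-5, -10), (10, 2), (10, 4), (8, 5), (-2, 0)
Count = 5

5


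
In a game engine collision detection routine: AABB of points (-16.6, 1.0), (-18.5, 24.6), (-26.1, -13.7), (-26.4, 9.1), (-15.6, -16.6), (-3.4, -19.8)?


x range: [-26.4, -3.4]
y range: [-19.8, 24.6]
Bounding box: (-26.4,-19.8) to (-3.4,24.6)

(-26.4,-19.8) to (-3.4,24.6)


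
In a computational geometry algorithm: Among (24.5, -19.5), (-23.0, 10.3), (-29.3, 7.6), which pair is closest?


d(P0,P1) = 56.074, d(P0,P2) = 60.2399, d(P1,P2) = 6.8542
Closest: P1 and P2

Closest pair: (-23.0, 10.3) and (-29.3, 7.6), distance = 6.8542


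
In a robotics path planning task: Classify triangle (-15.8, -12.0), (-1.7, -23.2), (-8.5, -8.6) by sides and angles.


Side lengths squared: AB^2=324.25, BC^2=259.4, CA^2=64.85
Sorted: [64.85, 259.4, 324.25]
By sides: Scalene, By angles: Right

Scalene, Right


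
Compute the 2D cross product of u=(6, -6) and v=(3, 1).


u x v = u_x*v_y - u_y*v_x = 6*1 - (-6)*3
= 6 - (-18) = 24

24


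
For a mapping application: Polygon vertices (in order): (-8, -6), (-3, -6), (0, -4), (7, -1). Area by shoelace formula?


Shoelace sum: ((-8)*(-6) - (-3)*(-6)) + ((-3)*(-4) - 0*(-6)) + (0*(-1) - 7*(-4)) + (7*(-6) - (-8)*(-1))
= 20
Area = |20|/2 = 10

10


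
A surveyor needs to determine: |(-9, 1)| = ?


|u| = sqrt((-9)^2 + 1^2) = sqrt(82) = 9.0554

9.0554


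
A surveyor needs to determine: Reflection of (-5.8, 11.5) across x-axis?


Reflection over x-axis: (x,y) -> (x,-y)
(-5.8, 11.5) -> (-5.8, -11.5)

(-5.8, -11.5)


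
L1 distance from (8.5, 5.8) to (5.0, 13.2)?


|8.5-5| + |5.8-13.2| = 3.5 + 7.4 = 10.9

10.9


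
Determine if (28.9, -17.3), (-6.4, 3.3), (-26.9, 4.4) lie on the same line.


Cross product: ((-6.4)-28.9)*(4.4-(-17.3)) - (3.3-(-17.3))*((-26.9)-28.9)
= 383.47

No, not collinear


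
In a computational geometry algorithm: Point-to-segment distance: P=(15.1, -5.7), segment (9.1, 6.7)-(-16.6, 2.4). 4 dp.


Project P onto AB: t = 0 (clamped to [0,1])
Closest point on segment: (9.1, 6.7)
Distance: 13.7753

13.7753


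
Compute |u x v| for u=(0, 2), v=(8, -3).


|u x v| = |0*(-3) - 2*8|
= |0 - 16| = 16

16


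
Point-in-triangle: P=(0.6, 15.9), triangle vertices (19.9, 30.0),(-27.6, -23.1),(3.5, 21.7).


Cross products: AB x AP = -355.08, BC x BP = -50.46, CA x CP = -71.05
All same sign? yes

Yes, inside


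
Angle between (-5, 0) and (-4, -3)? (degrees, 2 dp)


u.v = 20, |u| = sqrt(25) = 5, |v| = sqrt(25) = 5
cos(theta) = u.v/(|u||v|) = 20/sqrt(625) = 0.8
theta = acos(0.8) = 36.87 degrees

36.87 degrees


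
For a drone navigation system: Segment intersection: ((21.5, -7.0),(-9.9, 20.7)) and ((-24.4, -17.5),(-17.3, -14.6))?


Cross products: d1=-58.56, d2=229.17, d3=1601.13, d4=1313.4
d1*d2 < 0 and d3*d4 < 0? no

No, they don't intersect


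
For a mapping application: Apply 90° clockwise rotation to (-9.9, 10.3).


90° CW: (x,y) -> (y, -x)
(-9.9,10.3) -> (10.3, 9.9)

(10.3, 9.9)


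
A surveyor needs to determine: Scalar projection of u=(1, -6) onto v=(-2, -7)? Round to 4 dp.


u.v = 40, |v| = sqrt(53) = 7.2801
Scalar projection = u.v / |v| = 40 / sqrt(53) = 5.4944

5.4944


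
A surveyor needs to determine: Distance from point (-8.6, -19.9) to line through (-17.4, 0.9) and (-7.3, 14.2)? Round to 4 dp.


|cross product| = 327.12
|line direction| = sqrt(278.9) = 16.7003
Distance = 327.12/sqrt(278.9) = 19.5877

19.5877


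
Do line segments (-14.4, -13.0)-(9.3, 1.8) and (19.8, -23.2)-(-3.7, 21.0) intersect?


Cross products: d1=1271.94, d2=-123.4, d3=-747.9, d4=647.44
d1*d2 < 0 and d3*d4 < 0? yes

Yes, they intersect


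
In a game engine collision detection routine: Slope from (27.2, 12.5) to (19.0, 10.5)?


slope = (y2-y1)/(x2-x1) = (10.5-12.5)/(19-27.2) = (-2)/(-8.2) = 0.2439

0.2439


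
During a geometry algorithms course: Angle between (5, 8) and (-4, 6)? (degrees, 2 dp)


u.v = 28, |u| = sqrt(89) = 9.434, |v| = sqrt(52) = 7.2111
cos(theta) = u.v/(|u||v|) = 28/sqrt(4628) = 0.411587
theta = acos(0.411587) = 65.7 degrees

65.7 degrees


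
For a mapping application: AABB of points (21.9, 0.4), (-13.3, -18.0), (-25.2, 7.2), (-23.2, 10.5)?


x range: [-25.2, 21.9]
y range: [-18, 10.5]
Bounding box: (-25.2,-18) to (21.9,10.5)

(-25.2,-18) to (21.9,10.5)


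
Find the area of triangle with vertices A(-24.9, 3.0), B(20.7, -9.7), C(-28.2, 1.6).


Area = |x_A(y_B-y_C) + x_B(y_C-y_A) + x_C(y_A-y_B)|/2
= |281.37 + (-28.98) + (-358.14)|/2
= 105.75/2 = 52.875

52.875


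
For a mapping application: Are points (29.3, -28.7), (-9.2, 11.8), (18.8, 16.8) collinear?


Cross product: ((-9.2)-29.3)*(16.8-(-28.7)) - (11.8-(-28.7))*(18.8-29.3)
= -1326.5

No, not collinear


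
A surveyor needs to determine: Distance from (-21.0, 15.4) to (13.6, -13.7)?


dx=34.6, dy=-29.1
d^2 = 34.6^2 + (-29.1)^2 = 2043.97
d = sqrt(2043.97) = 45.2103

45.2103


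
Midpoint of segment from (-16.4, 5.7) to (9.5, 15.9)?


M = (((-16.4)+9.5)/2, (5.7+15.9)/2)
= (-3.45, 10.8)

(-3.45, 10.8)


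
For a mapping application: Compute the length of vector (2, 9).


|u| = sqrt(2^2 + 9^2) = sqrt(85) = 9.2195

9.2195


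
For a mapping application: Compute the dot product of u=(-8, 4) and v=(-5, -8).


u . v = u_x*v_x + u_y*v_y = (-8)*(-5) + 4*(-8)
= 40 + (-32) = 8

8


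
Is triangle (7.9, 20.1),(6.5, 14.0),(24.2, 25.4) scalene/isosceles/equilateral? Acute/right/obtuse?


Side lengths squared: AB^2=39.17, BC^2=443.25, CA^2=293.78
Sorted: [39.17, 293.78, 443.25]
By sides: Scalene, By angles: Obtuse

Scalene, Obtuse


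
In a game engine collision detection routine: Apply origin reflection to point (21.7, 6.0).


Reflection over origin: (x,y) -> (-x,-y)
(21.7, 6) -> (-21.7, -6)

(-21.7, -6)


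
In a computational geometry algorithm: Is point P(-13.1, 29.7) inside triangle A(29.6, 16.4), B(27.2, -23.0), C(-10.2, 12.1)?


Cross products: AB x AP = -1714.3, BC x BP = -556.45, CA x CP = 712.95
All same sign? no

No, outside


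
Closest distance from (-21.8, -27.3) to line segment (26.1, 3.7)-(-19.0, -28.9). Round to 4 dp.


Project P onto AB: t = 1 (clamped to [0,1])
Closest point on segment: (-19, -28.9)
Distance: 3.2249

3.2249


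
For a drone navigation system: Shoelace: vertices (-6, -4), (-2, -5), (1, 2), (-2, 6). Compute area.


Shoelace sum: ((-6)*(-5) - (-2)*(-4)) + ((-2)*2 - 1*(-5)) + (1*6 - (-2)*2) + ((-2)*(-4) - (-6)*6)
= 77
Area = |77|/2 = 38.5

38.5


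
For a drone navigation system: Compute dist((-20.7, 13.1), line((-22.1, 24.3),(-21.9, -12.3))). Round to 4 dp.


|cross product| = 49
|line direction| = sqrt(1339.6) = 36.6005
Distance = 49/sqrt(1339.6) = 1.3388

1.3388


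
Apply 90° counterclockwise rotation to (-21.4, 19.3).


90° CCW: (x,y) -> (-y, x)
(-21.4,19.3) -> (-19.3, -21.4)

(-19.3, -21.4)


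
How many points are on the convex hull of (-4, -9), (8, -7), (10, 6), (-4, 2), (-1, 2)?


Convex hull vertices (CCW): (-4, -9), (8, -7), (10, 6), (-4, 2)
Count = 4

4


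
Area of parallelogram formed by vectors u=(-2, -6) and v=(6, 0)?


|u x v| = |(-2)*0 - (-6)*6|
= |0 - (-36)| = 36

36


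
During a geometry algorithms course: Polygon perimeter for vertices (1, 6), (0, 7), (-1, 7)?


Sides: (1, 6)->(0, 7): sqrt(2) = 1.414214, (0, 7)->(-1, 7): sqrt(1) = 1, (-1, 7)->(1, 6): sqrt(5) = 2.236068
Sum = 4.650282
Perimeter = 4.6503

4.6503


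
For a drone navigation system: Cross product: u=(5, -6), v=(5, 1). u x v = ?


u x v = u_x*v_y - u_y*v_x = 5*1 - (-6)*5
= 5 - (-30) = 35

35


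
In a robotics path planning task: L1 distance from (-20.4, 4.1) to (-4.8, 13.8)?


|(-20.4)-(-4.8)| + |4.1-13.8| = 15.6 + 9.7 = 25.3

25.3


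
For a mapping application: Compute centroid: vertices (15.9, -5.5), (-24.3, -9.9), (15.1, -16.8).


Centroid = ((x_A+x_B+x_C)/3, (y_A+y_B+y_C)/3)
= ((15.9+(-24.3)+15.1)/3, ((-5.5)+(-9.9)+(-16.8))/3)
= (2.2333, -10.7333)

(2.2333, -10.7333)


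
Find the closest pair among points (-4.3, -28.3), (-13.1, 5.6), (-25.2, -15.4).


d(P0,P1) = 35.0236, d(P0,P2) = 24.5605, d(P1,P2) = 24.2365
Closest: P1 and P2

Closest pair: (-13.1, 5.6) and (-25.2, -15.4), distance = 24.2365


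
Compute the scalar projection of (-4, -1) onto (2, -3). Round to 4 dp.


u.v = -5, |v| = sqrt(13) = 3.6056
Scalar projection = u.v / |v| = -5 / sqrt(13) = -1.3868

-1.3868


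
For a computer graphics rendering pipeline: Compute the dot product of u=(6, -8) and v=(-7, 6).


u . v = u_x*v_x + u_y*v_y = 6*(-7) + (-8)*6
= (-42) + (-48) = -90

-90


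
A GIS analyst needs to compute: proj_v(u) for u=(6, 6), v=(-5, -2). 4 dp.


u.v = -42, |v| = sqrt(29) = 5.3852
Scalar projection = u.v / |v| = -42 / sqrt(29) = -7.7992

-7.7992


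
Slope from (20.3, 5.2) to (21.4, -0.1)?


slope = (y2-y1)/(x2-x1) = ((-0.1)-5.2)/(21.4-20.3) = (-5.3)/1.1 = -4.8182

-4.8182


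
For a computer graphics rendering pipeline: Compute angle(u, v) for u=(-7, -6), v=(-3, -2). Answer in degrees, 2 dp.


u.v = 33, |u| = sqrt(85) = 9.2195, |v| = sqrt(13) = 3.6056
cos(theta) = u.v/(|u||v|) = 33/sqrt(1105) = 0.992734
theta = acos(0.992734) = 6.91 degrees

6.91 degrees


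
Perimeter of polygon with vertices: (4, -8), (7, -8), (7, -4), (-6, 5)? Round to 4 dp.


Sides: (4, -8)->(7, -8): sqrt(9) = 3, (7, -8)->(7, -4): sqrt(16) = 4, (7, -4)->(-6, 5): sqrt(250) = 15.811388, (-6, 5)->(4, -8): sqrt(269) = 16.401219
Sum = 39.212607
Perimeter = 39.2126

39.2126


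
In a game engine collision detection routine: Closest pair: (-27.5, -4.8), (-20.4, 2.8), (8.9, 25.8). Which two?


d(P0,P1) = 10.4005, d(P0,P2) = 47.5533, d(P1,P2) = 37.249
Closest: P0 and P1

Closest pair: (-27.5, -4.8) and (-20.4, 2.8), distance = 10.4005


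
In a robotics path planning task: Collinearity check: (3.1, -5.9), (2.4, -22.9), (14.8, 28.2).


Cross product: (2.4-3.1)*(28.2-(-5.9)) - ((-22.9)-(-5.9))*(14.8-3.1)
= 175.03

No, not collinear


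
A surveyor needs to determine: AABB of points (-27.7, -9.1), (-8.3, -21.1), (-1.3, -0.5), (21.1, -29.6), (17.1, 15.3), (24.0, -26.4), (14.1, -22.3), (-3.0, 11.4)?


x range: [-27.7, 24]
y range: [-29.6, 15.3]
Bounding box: (-27.7,-29.6) to (24,15.3)

(-27.7,-29.6) to (24,15.3)


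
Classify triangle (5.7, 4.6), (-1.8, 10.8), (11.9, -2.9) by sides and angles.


Side lengths squared: AB^2=94.69, BC^2=375.38, CA^2=94.69
Sorted: [94.69, 94.69, 375.38]
By sides: Isosceles, By angles: Obtuse

Isosceles, Obtuse


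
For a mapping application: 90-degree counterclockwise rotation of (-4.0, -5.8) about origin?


90° CCW: (x,y) -> (-y, x)
(-4,-5.8) -> (5.8, -4)

(5.8, -4)


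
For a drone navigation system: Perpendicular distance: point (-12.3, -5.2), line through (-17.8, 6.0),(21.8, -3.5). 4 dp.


|cross product| = 391.27
|line direction| = sqrt(1658.41) = 40.7236
Distance = 391.27/sqrt(1658.41) = 9.6079

9.6079


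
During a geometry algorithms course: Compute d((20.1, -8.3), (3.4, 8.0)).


dx=-16.7, dy=16.3
d^2 = (-16.7)^2 + 16.3^2 = 544.58
d = sqrt(544.58) = 23.3362

23.3362


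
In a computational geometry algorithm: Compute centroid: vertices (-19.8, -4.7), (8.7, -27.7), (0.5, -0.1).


Centroid = ((x_A+x_B+x_C)/3, (y_A+y_B+y_C)/3)
= (((-19.8)+8.7+0.5)/3, ((-4.7)+(-27.7)+(-0.1))/3)
= (-3.5333, -10.8333)

(-3.5333, -10.8333)


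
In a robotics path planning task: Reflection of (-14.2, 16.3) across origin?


Reflection over origin: (x,y) -> (-x,-y)
(-14.2, 16.3) -> (14.2, -16.3)

(14.2, -16.3)


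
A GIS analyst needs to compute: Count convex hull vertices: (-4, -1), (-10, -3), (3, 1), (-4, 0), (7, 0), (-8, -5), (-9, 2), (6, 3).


Convex hull vertices (CCW): (-10, -3), (-8, -5), (7, 0), (6, 3), (-9, 2)
Count = 5

5


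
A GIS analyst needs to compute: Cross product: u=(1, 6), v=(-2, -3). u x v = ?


u x v = u_x*v_y - u_y*v_x = 1*(-3) - 6*(-2)
= (-3) - (-12) = 9

9


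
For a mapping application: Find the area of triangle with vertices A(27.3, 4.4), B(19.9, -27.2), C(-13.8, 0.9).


Area = |x_A(y_B-y_C) + x_B(y_C-y_A) + x_C(y_A-y_B)|/2
= |(-767.13) + (-69.65) + (-436.08)|/2
= 1272.86/2 = 636.43

636.43


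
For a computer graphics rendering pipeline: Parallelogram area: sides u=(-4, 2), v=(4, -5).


|u x v| = |(-4)*(-5) - 2*4|
= |20 - 8| = 12

12


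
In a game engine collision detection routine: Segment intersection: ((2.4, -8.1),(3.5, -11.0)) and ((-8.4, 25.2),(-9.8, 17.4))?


Cross products: d1=130.86, d2=143.5, d3=5.31, d4=-7.33
d1*d2 < 0 and d3*d4 < 0? no

No, they don't intersect


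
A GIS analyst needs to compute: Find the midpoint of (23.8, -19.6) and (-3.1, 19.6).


M = ((23.8+(-3.1))/2, ((-19.6)+19.6)/2)
= (10.35, 0)

(10.35, 0)


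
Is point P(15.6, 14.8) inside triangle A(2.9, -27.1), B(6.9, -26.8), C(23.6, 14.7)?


Cross products: AB x AP = 163.79, BC x BP = 333.67, CA x CP = -336.47
All same sign? no

No, outside


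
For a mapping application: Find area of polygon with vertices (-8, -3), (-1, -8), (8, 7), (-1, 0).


Shoelace sum: ((-8)*(-8) - (-1)*(-3)) + ((-1)*7 - 8*(-8)) + (8*0 - (-1)*7) + ((-1)*(-3) - (-8)*0)
= 128
Area = |128|/2 = 64

64


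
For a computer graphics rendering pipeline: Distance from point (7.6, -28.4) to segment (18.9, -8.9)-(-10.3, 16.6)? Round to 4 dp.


Project P onto AB: t = 0 (clamped to [0,1])
Closest point on segment: (18.9, -8.9)
Distance: 22.5375

22.5375


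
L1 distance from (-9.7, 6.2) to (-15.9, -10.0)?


|(-9.7)-(-15.9)| + |6.2-(-10)| = 6.2 + 16.2 = 22.4

22.4


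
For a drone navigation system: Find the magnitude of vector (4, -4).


|u| = sqrt(4^2 + (-4)^2) = sqrt(32) = 5.6569

5.6569


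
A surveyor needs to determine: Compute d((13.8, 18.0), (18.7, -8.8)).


dx=4.9, dy=-26.8
d^2 = 4.9^2 + (-26.8)^2 = 742.25
d = sqrt(742.25) = 27.2443

27.2443


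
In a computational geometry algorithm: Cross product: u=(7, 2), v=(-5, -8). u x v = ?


u x v = u_x*v_y - u_y*v_x = 7*(-8) - 2*(-5)
= (-56) - (-10) = -46

-46


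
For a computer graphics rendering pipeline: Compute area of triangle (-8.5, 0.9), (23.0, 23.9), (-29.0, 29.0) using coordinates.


Area = |x_A(y_B-y_C) + x_B(y_C-y_A) + x_C(y_A-y_B)|/2
= |43.35 + 646.3 + 667|/2
= 1356.65/2 = 678.325

678.325


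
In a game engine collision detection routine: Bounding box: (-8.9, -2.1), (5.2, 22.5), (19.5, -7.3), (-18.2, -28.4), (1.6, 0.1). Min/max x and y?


x range: [-18.2, 19.5]
y range: [-28.4, 22.5]
Bounding box: (-18.2,-28.4) to (19.5,22.5)

(-18.2,-28.4) to (19.5,22.5)


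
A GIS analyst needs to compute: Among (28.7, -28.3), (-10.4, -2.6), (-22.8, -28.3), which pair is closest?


d(P0,P1) = 46.79, d(P0,P2) = 51.5, d(P1,P2) = 28.5351
Closest: P1 and P2

Closest pair: (-10.4, -2.6) and (-22.8, -28.3), distance = 28.5351


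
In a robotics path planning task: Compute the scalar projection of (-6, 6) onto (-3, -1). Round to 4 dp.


u.v = 12, |v| = sqrt(10) = 3.1623
Scalar projection = u.v / |v| = 12 / sqrt(10) = 3.7947

3.7947


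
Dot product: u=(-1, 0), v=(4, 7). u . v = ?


u . v = u_x*v_x + u_y*v_y = (-1)*4 + 0*7
= (-4) + 0 = -4

-4


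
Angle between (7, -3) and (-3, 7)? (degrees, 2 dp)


u.v = -42, |u| = sqrt(58) = 7.6158, |v| = sqrt(58) = 7.6158
cos(theta) = u.v/(|u||v|) = -42/sqrt(3364) = -0.724138
theta = acos(-0.724138) = 136.4 degrees

136.4 degrees


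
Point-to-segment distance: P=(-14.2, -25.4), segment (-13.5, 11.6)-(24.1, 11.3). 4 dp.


Project P onto AB: t = 0 (clamped to [0,1])
Closest point on segment: (-13.5, 11.6)
Distance: 37.0066

37.0066


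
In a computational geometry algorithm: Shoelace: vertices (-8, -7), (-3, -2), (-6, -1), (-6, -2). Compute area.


Shoelace sum: ((-8)*(-2) - (-3)*(-7)) + ((-3)*(-1) - (-6)*(-2)) + ((-6)*(-2) - (-6)*(-1)) + ((-6)*(-7) - (-8)*(-2))
= 18
Area = |18|/2 = 9

9


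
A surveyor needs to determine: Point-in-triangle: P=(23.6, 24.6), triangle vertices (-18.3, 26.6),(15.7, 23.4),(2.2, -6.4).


Cross products: AB x AP = 66.08, BC x BP = 219.22, CA x CP = -1341.7
All same sign? no

No, outside


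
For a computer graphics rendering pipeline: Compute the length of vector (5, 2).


|u| = sqrt(5^2 + 2^2) = sqrt(29) = 5.3852

5.3852


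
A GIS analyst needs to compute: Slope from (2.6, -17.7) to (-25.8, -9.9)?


slope = (y2-y1)/(x2-x1) = ((-9.9)-(-17.7))/((-25.8)-2.6) = 7.8/(-28.4) = -0.2746

-0.2746


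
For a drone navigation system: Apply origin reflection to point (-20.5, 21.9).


Reflection over origin: (x,y) -> (-x,-y)
(-20.5, 21.9) -> (20.5, -21.9)

(20.5, -21.9)


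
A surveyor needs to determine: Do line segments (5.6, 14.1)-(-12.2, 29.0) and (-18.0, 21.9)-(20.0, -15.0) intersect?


Cross products: d1=574.44, d2=483.82, d3=212.8, d4=303.42
d1*d2 < 0 and d3*d4 < 0? no

No, they don't intersect


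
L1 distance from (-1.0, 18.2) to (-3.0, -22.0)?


|(-1)-(-3)| + |18.2-(-22)| = 2 + 40.2 = 42.2

42.2


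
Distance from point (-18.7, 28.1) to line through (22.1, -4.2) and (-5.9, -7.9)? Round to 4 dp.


|cross product| = 1055.36
|line direction| = sqrt(797.69) = 28.2434
Distance = 1055.36/sqrt(797.69) = 37.3666

37.3666


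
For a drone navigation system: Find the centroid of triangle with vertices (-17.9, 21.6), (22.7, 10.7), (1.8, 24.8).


Centroid = ((x_A+x_B+x_C)/3, (y_A+y_B+y_C)/3)
= (((-17.9)+22.7+1.8)/3, (21.6+10.7+24.8)/3)
= (2.2, 19.0333)

(2.2, 19.0333)


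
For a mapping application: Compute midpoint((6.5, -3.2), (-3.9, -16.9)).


M = ((6.5+(-3.9))/2, ((-3.2)+(-16.9))/2)
= (1.3, -10.05)

(1.3, -10.05)


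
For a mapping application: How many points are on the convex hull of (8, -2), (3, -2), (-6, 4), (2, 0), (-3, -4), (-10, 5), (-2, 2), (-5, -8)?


Convex hull vertices (CCW): (-10, 5), (-5, -8), (8, -2), (-6, 4)
Count = 4

4


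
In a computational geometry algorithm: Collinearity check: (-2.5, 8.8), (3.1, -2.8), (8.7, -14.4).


Cross product: (3.1-(-2.5))*((-14.4)-8.8) - ((-2.8)-8.8)*(8.7-(-2.5))
= 0

Yes, collinear


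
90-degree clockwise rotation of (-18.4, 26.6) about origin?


90° CW: (x,y) -> (y, -x)
(-18.4,26.6) -> (26.6, 18.4)

(26.6, 18.4)


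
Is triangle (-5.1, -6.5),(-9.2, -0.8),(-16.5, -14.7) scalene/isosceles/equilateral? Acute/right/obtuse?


Side lengths squared: AB^2=49.3, BC^2=246.5, CA^2=197.2
Sorted: [49.3, 197.2, 246.5]
By sides: Scalene, By angles: Right

Scalene, Right


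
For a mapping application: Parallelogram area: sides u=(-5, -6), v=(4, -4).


|u x v| = |(-5)*(-4) - (-6)*4|
= |20 - (-24)| = 44

44


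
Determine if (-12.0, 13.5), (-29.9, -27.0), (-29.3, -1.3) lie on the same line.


Cross product: ((-29.9)-(-12))*((-1.3)-13.5) - ((-27)-13.5)*((-29.3)-(-12))
= -435.73

No, not collinear


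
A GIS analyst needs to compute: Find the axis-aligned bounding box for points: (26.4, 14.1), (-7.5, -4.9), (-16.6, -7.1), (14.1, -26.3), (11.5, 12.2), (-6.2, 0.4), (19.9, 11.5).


x range: [-16.6, 26.4]
y range: [-26.3, 14.1]
Bounding box: (-16.6,-26.3) to (26.4,14.1)

(-16.6,-26.3) to (26.4,14.1)


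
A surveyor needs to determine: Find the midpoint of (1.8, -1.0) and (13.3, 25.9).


M = ((1.8+13.3)/2, ((-1)+25.9)/2)
= (7.55, 12.45)

(7.55, 12.45)


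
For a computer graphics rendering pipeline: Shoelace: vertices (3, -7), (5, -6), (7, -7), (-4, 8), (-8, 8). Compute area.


Shoelace sum: (3*(-6) - 5*(-7)) + (5*(-7) - 7*(-6)) + (7*8 - (-4)*(-7)) + ((-4)*8 - (-8)*8) + ((-8)*(-7) - 3*8)
= 116
Area = |116|/2 = 58

58


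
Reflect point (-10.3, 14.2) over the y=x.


Reflection over y=x: (x,y) -> (y,x)
(-10.3, 14.2) -> (14.2, -10.3)

(14.2, -10.3)


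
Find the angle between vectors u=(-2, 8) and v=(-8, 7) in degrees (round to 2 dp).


u.v = 72, |u| = sqrt(68) = 8.2462, |v| = sqrt(113) = 10.6301
cos(theta) = u.v/(|u||v|) = 72/sqrt(7684) = 0.82137
theta = acos(0.82137) = 34.78 degrees

34.78 degrees


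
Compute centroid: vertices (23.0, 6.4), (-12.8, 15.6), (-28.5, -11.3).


Centroid = ((x_A+x_B+x_C)/3, (y_A+y_B+y_C)/3)
= ((23+(-12.8)+(-28.5))/3, (6.4+15.6+(-11.3))/3)
= (-6.1, 3.5667)

(-6.1, 3.5667)


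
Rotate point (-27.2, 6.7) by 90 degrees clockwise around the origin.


90° CW: (x,y) -> (y, -x)
(-27.2,6.7) -> (6.7, 27.2)

(6.7, 27.2)


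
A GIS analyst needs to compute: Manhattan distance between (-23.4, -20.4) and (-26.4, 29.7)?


|(-23.4)-(-26.4)| + |(-20.4)-29.7| = 3 + 50.1 = 53.1

53.1


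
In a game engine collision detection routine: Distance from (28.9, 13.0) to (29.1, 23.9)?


dx=0.2, dy=10.9
d^2 = 0.2^2 + 10.9^2 = 118.85
d = sqrt(118.85) = 10.9018

10.9018


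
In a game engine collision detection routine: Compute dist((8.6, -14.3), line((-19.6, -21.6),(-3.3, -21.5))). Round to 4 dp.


|cross product| = 116.17
|line direction| = sqrt(265.7) = 16.3003
Distance = 116.17/sqrt(265.7) = 7.1269

7.1269


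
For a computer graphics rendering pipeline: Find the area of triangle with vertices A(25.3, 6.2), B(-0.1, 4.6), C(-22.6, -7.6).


Area = |x_A(y_B-y_C) + x_B(y_C-y_A) + x_C(y_A-y_B)|/2
= |308.66 + 1.38 + (-36.16)|/2
= 273.88/2 = 136.94

136.94


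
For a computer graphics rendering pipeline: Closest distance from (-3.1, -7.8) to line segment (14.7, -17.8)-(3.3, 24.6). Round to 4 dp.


Project P onto AB: t = 0.3252 (clamped to [0,1])
Closest point on segment: (10.9926, -4.011)
Distance: 14.5931

14.5931


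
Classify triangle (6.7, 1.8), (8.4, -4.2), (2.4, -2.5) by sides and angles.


Side lengths squared: AB^2=38.89, BC^2=38.89, CA^2=36.98
Sorted: [36.98, 38.89, 38.89]
By sides: Isosceles, By angles: Acute

Isosceles, Acute


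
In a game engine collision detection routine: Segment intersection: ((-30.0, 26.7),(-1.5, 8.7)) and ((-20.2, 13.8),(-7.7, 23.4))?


Cross products: d1=255.33, d2=-243.27, d3=-191.25, d4=307.35
d1*d2 < 0 and d3*d4 < 0? yes

Yes, they intersect


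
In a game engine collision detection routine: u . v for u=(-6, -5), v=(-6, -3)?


u . v = u_x*v_x + u_y*v_y = (-6)*(-6) + (-5)*(-3)
= 36 + 15 = 51

51


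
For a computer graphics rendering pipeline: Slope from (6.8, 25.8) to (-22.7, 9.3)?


slope = (y2-y1)/(x2-x1) = (9.3-25.8)/((-22.7)-6.8) = (-16.5)/(-29.5) = 0.5593

0.5593


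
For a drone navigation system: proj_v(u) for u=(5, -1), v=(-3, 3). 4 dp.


u.v = -18, |v| = sqrt(18) = 4.2426
Scalar projection = u.v / |v| = -18 / sqrt(18) = -4.2426

-4.2426


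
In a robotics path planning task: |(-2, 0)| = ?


|u| = sqrt((-2)^2 + 0^2) = sqrt(4) = 2

2


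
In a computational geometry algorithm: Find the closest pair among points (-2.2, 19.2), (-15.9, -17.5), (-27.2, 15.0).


d(P0,P1) = 39.1737, d(P0,P2) = 25.3503, d(P1,P2) = 34.4084
Closest: P0 and P2

Closest pair: (-2.2, 19.2) and (-27.2, 15.0), distance = 25.3503


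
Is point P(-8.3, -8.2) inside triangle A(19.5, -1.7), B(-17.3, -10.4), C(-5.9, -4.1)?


Cross products: AB x AP = -2.66, BC x BP = -31.62, CA x CP = -98.38
All same sign? yes

Yes, inside


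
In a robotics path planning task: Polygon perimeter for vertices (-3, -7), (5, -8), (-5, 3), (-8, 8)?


Sides: (-3, -7)->(5, -8): sqrt(65) = 8.062258, (5, -8)->(-5, 3): sqrt(221) = 14.866069, (-5, 3)->(-8, 8): sqrt(34) = 5.830952, (-8, 8)->(-3, -7): sqrt(250) = 15.811388
Sum = 44.570667
Perimeter = 44.5707

44.5707


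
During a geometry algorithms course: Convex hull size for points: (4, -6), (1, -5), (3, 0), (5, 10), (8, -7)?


Convex hull vertices (CCW): (1, -5), (4, -6), (8, -7), (5, 10)
Count = 4

4


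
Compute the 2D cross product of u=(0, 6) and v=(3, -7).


u x v = u_x*v_y - u_y*v_x = 0*(-7) - 6*3
= 0 - 18 = -18

-18


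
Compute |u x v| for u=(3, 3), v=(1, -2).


|u x v| = |3*(-2) - 3*1|
= |(-6) - 3| = 9

9


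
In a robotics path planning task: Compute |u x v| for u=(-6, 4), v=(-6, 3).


|u x v| = |(-6)*3 - 4*(-6)|
= |(-18) - (-24)| = 6

6


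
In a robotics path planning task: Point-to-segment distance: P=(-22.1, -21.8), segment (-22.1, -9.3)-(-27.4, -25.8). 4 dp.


Project P onto AB: t = 0.6867 (clamped to [0,1])
Closest point on segment: (-25.7396, -20.6309)
Distance: 3.8228

3.8228


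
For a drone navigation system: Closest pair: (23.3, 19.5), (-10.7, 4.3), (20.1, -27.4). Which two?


d(P0,P1) = 37.243, d(P0,P2) = 47.009, d(P1,P2) = 44.1988
Closest: P0 and P1

Closest pair: (23.3, 19.5) and (-10.7, 4.3), distance = 37.243


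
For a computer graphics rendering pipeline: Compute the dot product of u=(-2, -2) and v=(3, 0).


u . v = u_x*v_x + u_y*v_y = (-2)*3 + (-2)*0
= (-6) + 0 = -6

-6


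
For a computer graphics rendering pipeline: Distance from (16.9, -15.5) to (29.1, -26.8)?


dx=12.2, dy=-11.3
d^2 = 12.2^2 + (-11.3)^2 = 276.53
d = sqrt(276.53) = 16.6292

16.6292


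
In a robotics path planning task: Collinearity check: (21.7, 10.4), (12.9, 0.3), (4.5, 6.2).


Cross product: (12.9-21.7)*(6.2-10.4) - (0.3-10.4)*(4.5-21.7)
= -136.76

No, not collinear


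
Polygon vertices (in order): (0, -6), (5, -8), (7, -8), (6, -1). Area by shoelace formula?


Shoelace sum: (0*(-8) - 5*(-6)) + (5*(-8) - 7*(-8)) + (7*(-1) - 6*(-8)) + (6*(-6) - 0*(-1))
= 51
Area = |51|/2 = 25.5

25.5


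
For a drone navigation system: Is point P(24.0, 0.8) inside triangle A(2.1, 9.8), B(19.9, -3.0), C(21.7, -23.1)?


Cross products: AB x AP = 120.12, BC x BP = 89.25, CA x CP = -544.11
All same sign? no

No, outside


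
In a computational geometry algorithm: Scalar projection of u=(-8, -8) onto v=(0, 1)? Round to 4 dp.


u.v = -8, |v| = sqrt(1) = 1
Scalar projection = u.v / |v| = -8 / sqrt(1) = -8

-8


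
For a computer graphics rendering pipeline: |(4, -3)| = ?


|u| = sqrt(4^2 + (-3)^2) = sqrt(25) = 5

5


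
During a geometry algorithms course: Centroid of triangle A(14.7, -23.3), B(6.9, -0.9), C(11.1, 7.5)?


Centroid = ((x_A+x_B+x_C)/3, (y_A+y_B+y_C)/3)
= ((14.7+6.9+11.1)/3, ((-23.3)+(-0.9)+7.5)/3)
= (10.9, -5.5667)

(10.9, -5.5667)


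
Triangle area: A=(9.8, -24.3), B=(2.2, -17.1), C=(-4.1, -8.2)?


Area = |x_A(y_B-y_C) + x_B(y_C-y_A) + x_C(y_A-y_B)|/2
= |(-87.22) + 35.42 + 29.52|/2
= 22.28/2 = 11.14

11.14


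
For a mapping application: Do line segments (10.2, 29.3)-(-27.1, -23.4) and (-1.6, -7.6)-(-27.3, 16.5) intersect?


Cross products: d1=-1232.71, d2=1020.61, d3=754.51, d4=-1498.81
d1*d2 < 0 and d3*d4 < 0? yes

Yes, they intersect


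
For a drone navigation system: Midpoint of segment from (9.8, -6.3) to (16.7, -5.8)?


M = ((9.8+16.7)/2, ((-6.3)+(-5.8))/2)
= (13.25, -6.05)

(13.25, -6.05)


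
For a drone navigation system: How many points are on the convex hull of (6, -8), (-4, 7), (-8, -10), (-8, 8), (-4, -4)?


Convex hull vertices (CCW): (-8, -10), (6, -8), (-4, 7), (-8, 8)
Count = 4

4


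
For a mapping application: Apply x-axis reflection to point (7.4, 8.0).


Reflection over x-axis: (x,y) -> (x,-y)
(7.4, 8) -> (7.4, -8)

(7.4, -8)
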